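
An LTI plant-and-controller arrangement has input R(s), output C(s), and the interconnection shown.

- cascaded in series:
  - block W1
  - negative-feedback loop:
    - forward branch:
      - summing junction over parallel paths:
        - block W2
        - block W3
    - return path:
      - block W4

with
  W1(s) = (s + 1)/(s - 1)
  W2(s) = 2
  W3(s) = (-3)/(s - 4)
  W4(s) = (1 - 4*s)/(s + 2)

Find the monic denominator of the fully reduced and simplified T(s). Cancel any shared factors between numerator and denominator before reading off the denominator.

Step 1. combine W2, W3 in parallel, giving (2*s - 11)/(s - 4)
Step 2. reduce the feedback loop with forward (W2+W3) and return W4, giving (-2*s^2 + 7*s + 22)/(7*s^2 - 44*s + 19)
Step 3. reduce the series chain W1, [(W2+W3)/(1+(W2+W3)*W4)], giving (-2*s^3 + 5*s^2 + 29*s + 22)/(7*s^3 - 51*s^2 + 63*s - 19)
Step 3 gives the fully reduced T(s), with no common factor left to cancel. The denominator's leading coefficient is 7, so divide each of its coefficients by 7 to get the monic form.

Final answer: s^3 - 51*s^2/7 + 9*s - 19/7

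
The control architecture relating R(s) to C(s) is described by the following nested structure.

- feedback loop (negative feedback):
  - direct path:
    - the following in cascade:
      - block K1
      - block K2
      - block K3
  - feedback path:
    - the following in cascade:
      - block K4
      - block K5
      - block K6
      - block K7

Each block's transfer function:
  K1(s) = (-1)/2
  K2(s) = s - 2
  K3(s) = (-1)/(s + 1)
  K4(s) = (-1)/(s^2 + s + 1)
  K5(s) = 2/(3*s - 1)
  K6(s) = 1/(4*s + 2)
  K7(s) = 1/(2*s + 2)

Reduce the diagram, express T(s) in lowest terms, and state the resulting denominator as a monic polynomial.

The answer is s^6 + 19*s^5/6 + 13*s^4/3 + 19*s^3/6 + 5*s^2/6 - 3*s/8 - 1/12.

Reasoning:
1. cascade K1, K2, K3 = (s - 2)/(2*s + 2)
2. reduce the series chain K4, K5, K6, K7 = (-1)/(12*s^5 + 26*s^4 + 26*s^3 + 12*s^2 - 2*s - 2)
3. apply the feedback formula to (K1*K2*K3), (K4*K5*K6*K7) = (12*s^6 + 2*s^5 - 26*s^4 - 40*s^3 - 26*s^2 + 2*s + 4)/(24*s^6 + 76*s^5 + 104*s^4 + 76*s^3 + 20*s^2 - 9*s - 2)
Step 3 gives the fully reduced T(s), with no common factor left to cancel. The denominator's leading coefficient is 24, so divide each of its coefficients by 24 to get the monic form.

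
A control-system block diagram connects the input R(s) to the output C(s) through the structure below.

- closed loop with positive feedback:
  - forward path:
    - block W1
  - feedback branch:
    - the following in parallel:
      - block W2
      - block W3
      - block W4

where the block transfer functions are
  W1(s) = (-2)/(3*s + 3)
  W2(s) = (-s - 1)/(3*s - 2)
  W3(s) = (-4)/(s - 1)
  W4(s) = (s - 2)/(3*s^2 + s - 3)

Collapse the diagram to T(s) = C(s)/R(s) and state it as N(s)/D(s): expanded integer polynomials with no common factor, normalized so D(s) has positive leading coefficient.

First reduce the diagram to T(s).

(1) combine W2, W3, W4 in parallel = (-3*s^4 - 34*s^3 + 7*s^2 + 57*s - 31)/(9*s^4 - 12*s^3 - 8*s^2 + 17*s - 6)
(2) close the feedback loop around W1, (W2+W3+W4), giving the overall T(s)

Answer: (-18*s^4 + 24*s^3 + 16*s^2 - 34*s + 12)/(27*s^5 - 15*s^4 - 128*s^3 + 41*s^2 + 147*s - 80)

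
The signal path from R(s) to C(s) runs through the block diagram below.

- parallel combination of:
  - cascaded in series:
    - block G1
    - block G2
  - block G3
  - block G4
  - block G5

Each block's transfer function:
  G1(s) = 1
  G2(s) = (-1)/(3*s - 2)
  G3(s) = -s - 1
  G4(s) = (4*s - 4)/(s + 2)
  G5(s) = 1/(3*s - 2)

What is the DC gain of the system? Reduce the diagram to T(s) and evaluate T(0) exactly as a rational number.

Step 1: multiply G1, G2 (series) gives (-1)/(3*s - 2)
Step 2: add (G1*G2), G3, G4, G5 (parallel) gives (-s^2 + s - 6)/(s + 2)
The step-2 result is T(s). Setting s = 0: T(0) = -6/2 = -3.

Therefore the answer is -3.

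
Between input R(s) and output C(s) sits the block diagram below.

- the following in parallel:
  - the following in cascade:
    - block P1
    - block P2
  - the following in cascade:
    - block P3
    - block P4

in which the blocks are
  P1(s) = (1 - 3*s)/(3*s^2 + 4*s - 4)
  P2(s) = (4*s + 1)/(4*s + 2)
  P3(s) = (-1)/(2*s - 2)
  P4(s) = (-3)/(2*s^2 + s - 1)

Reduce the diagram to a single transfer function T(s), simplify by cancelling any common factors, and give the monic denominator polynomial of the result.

Step 1: cascade P1, P2 = (-12*s^2 + s + 1)/(12*s^3 + 22*s^2 - 8*s - 8)
Step 2: reduce the series chain P3, P4 = 3/(4*s^3 - 2*s^2 - 4*s + 2)
Step 3: add (P1*P2), (P3*P4) (parallel) = (-24*s^5 + 14*s^4 + 43*s^3 + 18*s^2 - 13*s - 11)/(24*s^6 + 32*s^5 - 62*s^4 - 40*s^3 + 46*s^2 + 8*s - 8)
No further cancellation is possible in the step-3 result, so that is T(s). Its denominator becomes monic after dividing by the leading coefficient 24.

Final answer: s^6 + 4*s^5/3 - 31*s^4/12 - 5*s^3/3 + 23*s^2/12 + s/3 - 1/3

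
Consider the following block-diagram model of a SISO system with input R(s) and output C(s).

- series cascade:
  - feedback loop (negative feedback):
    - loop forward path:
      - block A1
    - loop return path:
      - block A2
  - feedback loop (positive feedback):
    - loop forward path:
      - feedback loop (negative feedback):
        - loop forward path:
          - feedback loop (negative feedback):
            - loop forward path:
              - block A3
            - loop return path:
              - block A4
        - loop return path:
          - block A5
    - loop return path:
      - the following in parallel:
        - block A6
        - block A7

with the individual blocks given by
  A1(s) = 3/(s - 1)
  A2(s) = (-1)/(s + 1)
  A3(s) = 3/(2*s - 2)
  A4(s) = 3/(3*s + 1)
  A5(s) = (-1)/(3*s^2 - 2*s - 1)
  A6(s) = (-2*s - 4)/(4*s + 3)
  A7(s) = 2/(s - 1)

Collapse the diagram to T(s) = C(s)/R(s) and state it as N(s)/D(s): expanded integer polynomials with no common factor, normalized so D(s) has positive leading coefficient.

Reducing step by step:

Step 1: collapse the loop (A1 forward, A2 return): (3*s + 3)/(s^2 - 4)
Step 2: feedback reduction of A3, A4: (9*s + 3)/(6*s^2 - 4*s + 7)
Step 3: collapse the loop ([A3/(1+A3*A4)] forward, A5 return): (9*s^2 - 6*s - 3)/(6*s^3 - 10*s^2 + 11*s - 10)
Step 4: reduce the parallel group A6, A7: (-2*s^2 + 6*s + 10)/(4*s^2 - s - 3)
Step 5: close the feedback loop around [[A3/(1+A3*A4)]/(1+[A3/(1+A3*A4)]*A5)], (A6+A7): (36*s^3 + 3*s^2 - 30*s - 9)/(24*s^4 - 4*s^3 - 34*s^2 - 115*s - 60)
Step 6: cascade [A1/(1+A1*A2)], [[[A3/(1+A3*A4)]/(1+[A3/(1+A3*A4)]*A5)]/(1-[[A3/(1+A3*A4)]/(1+[A3/(1+A3*A4)]*A5)]*(A6+A7))], giving the overall T(s)

Answer: (108*s^4 + 117*s^3 - 81*s^2 - 117*s - 27)/(24*s^6 - 4*s^5 - 130*s^4 - 99*s^3 + 76*s^2 + 460*s + 240)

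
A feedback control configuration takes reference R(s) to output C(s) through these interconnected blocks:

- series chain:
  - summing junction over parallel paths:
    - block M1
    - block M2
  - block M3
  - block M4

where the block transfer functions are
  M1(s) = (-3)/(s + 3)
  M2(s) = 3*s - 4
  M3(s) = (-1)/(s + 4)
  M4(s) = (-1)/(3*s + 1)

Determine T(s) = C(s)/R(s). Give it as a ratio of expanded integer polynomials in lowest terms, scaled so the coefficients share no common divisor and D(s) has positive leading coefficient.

Step 1 - sum the parallel branches M1, M2, giving (3*s^2 + 5*s - 15)/(s + 3)
Step 2 - series reduction of (M1+M2), M3, M4: this yields T(s), and no further normalization is needed

Hence the answer: (3*s^2 + 5*s - 15)/(3*s^3 + 22*s^2 + 43*s + 12)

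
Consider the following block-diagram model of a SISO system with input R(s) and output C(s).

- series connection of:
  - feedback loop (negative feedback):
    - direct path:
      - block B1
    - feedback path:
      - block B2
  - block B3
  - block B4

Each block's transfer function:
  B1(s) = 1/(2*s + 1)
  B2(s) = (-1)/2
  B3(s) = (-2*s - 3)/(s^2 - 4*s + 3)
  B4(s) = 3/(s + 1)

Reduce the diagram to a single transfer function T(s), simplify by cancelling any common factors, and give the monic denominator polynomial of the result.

Reducing step by step:

Step 1 - feedback reduction of B1, B2: 2/(4*s + 1)
Step 2 - multiply [B1/(1+B1*B2)], B3, B4 (series): (-12*s - 18)/(4*s^4 - 11*s^3 - 7*s^2 + 11*s + 3)
No further cancellation is possible in the step-2 result, so that is T(s). Its denominator becomes monic after dividing by the leading coefficient 4.

Answer: s^4 - 11*s^3/4 - 7*s^2/4 + 11*s/4 + 3/4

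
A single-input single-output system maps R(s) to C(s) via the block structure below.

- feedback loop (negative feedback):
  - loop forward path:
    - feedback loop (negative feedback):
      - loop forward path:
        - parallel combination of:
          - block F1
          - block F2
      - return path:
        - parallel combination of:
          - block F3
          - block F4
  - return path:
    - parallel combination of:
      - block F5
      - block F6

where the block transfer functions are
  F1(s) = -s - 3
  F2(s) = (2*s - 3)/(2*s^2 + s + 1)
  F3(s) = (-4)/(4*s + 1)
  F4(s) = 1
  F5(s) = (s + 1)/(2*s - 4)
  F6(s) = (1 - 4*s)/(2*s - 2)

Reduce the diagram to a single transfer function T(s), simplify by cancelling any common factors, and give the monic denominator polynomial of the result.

Reducing step by step:

Step 1: reduce the parallel group F1, F2, giving (-2*s^3 - 7*s^2 - 2*s - 6)/(2*s^2 + s + 1)
Step 2: combine F3, F4 in parallel, giving (4*s - 3)/(4*s + 1)
Step 3: close the feedback loop around (F1+F2), (F3+F4), giving (8*s^4 + 30*s^3 + 15*s^2 + 26*s + 6)/(8*s^4 + 14*s^3 - 19*s^2 + 13*s - 19)
Step 4: combine F5, F6 in parallel, giving (-3*s^2 + 9*s - 3)/(2*s^2 - 6*s + 4)
Step 5: feedback reduction of [(F1+F2)/(1+(F1+F2)*(F3+F4))], (F5+F6), giving (-16*s^6 - 12*s^5 + 118*s^4 - 82*s^3 + 84*s^2 - 68*s - 24)/(8*s^6 + 38*s^5 - 111*s^4 - 163*s^3 + 21*s^2 - 142*s + 94)
Step 5 gives the fully reduced T(s), with no common factor left to cancel. The denominator's leading coefficient is 8, so divide each of its coefficients by 8 to get the monic form.

Answer: s^6 + 19*s^5/4 - 111*s^4/8 - 163*s^3/8 + 21*s^2/8 - 71*s/4 + 47/4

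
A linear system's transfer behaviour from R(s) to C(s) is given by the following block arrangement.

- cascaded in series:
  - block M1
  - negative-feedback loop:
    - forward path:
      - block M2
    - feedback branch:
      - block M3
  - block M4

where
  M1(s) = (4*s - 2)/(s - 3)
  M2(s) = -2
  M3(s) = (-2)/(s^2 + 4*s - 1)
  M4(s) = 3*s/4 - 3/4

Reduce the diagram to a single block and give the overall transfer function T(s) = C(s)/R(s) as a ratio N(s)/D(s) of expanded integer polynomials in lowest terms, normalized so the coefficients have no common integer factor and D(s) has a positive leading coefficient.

Step 1: close the feedback loop around M2, M3 = (-2*s^2 - 8*s + 2)/(s^2 + 4*s + 3)
Step 2: cascade M1, [M2/(1+M2*M3)], M4 - this is the overall T(s), already in the required normalized form

Final answer: (-6*s^4 - 15*s^3 + 39*s^2 - 21*s + 3)/(s^3 + s^2 - 9*s - 9)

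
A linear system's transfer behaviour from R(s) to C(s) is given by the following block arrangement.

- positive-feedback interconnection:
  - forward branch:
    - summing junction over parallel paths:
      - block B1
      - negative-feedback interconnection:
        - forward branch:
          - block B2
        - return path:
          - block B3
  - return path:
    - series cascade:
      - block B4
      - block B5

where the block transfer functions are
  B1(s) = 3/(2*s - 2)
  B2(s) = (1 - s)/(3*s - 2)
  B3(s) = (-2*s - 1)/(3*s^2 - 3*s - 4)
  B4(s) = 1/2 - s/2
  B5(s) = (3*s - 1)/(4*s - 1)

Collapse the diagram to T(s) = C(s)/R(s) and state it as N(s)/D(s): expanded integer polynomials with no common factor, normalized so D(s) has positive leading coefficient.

Step 1: reduce the feedback loop with forward B2 and return B3 gives (-3*s^3 + 6*s^2 + s - 4)/(9*s^3 - 13*s^2 - 7*s + 7)
Step 2: sum the parallel branches B1, [B2/(1+B2*B3)] gives (-6*s^4 + 45*s^3 - 49*s^2 - 31*s + 29)/(18*s^4 - 44*s^3 + 12*s^2 + 28*s - 14)
Step 3: cascade B4, B5 gives (-3*s^2 + 4*s - 1)/(8*s - 2)
Step 4: feedback reduction of (B1+[B2/(1+B2*B3)]), (B4*B5), which is the overall transfer function T(s) = C(s)/R(s) in lowest terms

Answer: (48*s^5 - 372*s^4 + 482*s^3 + 150*s^2 - 294*s + 58)/(18*s^6 - 303*s^5 + 721*s^4 - 332*s^3 - 362*s^2 + 315*s - 57)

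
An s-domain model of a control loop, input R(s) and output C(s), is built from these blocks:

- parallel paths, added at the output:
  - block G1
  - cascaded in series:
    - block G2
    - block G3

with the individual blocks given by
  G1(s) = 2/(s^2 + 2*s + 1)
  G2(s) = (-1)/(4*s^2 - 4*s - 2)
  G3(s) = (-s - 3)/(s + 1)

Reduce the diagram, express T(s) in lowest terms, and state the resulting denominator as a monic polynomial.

Reducing step by step:

Step 1. multiply G2, G3 (series), giving (s + 3)/(4*s^3 - 6*s - 2)
Step 2. add G1, (G2*G3) (parallel), giving (9*s^2 - 4*s - 1)/(4*s^4 + 4*s^3 - 6*s^2 - 8*s - 2)
No further cancellation is possible in the step-2 result, so that is T(s). Its denominator becomes monic after dividing by the leading coefficient 4.

Answer: s^4 + s^3 - 3*s^2/2 - 2*s - 1/2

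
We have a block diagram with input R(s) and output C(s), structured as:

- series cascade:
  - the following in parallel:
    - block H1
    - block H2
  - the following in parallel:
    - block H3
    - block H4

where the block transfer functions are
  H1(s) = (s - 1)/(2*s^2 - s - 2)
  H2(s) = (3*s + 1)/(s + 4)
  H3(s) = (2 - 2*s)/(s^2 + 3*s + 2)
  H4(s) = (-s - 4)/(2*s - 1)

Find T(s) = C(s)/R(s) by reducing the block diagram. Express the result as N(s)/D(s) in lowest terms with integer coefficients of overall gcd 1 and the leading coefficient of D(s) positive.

First reduce the diagram to T(s).

[1] parallel reduction of H1, H2 -> (6*s^3 - 4*s - 6)/(2*s^3 + 7*s^2 - 6*s - 8)
[2] parallel reduction of H3, H4 -> (-s^3 - 11*s^2 - 8*s - 10)/(2*s^3 + 5*s^2 + s - 2)
[3] cascade (H1+H2), (H3+H4) - this is the overall T(s), already in the required normalized form

Answer: (-6*s^6 - 66*s^5 - 44*s^4 - 10*s^3 + 98*s^2 + 88*s + 60)/(4*s^6 + 24*s^5 + 25*s^4 - 43*s^3 - 60*s^2 + 4*s + 16)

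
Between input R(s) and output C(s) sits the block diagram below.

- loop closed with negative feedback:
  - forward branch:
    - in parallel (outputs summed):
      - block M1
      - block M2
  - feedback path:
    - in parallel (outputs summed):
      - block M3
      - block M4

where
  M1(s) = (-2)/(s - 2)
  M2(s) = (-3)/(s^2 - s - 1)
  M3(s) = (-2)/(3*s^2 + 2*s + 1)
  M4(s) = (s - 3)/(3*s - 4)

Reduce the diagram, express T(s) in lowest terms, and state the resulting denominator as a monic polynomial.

Step 1: parallel reduction of M1, M2: (-2*s^2 - s + 8)/(s^3 - 3*s^2 + s + 2)
Step 2: combine M3, M4 in parallel: (3*s^3 - 7*s^2 - 11*s + 5)/(9*s^3 - 6*s^2 - 5*s - 4)
Step 3: feedback reduction of (M1+M2), (M3+M4): (-18*s^5 + 3*s^4 + 88*s^3 - 35*s^2 - 36*s - 32)/(9*s^6 - 39*s^5 + 33*s^4 + 76*s^3 - 60*s^2 - 107*s + 32)
T(s) is the step-3 result (common factors already cancelled). Leading coefficient of the denominator: 9. Divide through by 9 for the monic polynomial.

Answer: s^6 - 13*s^5/3 + 11*s^4/3 + 76*s^3/9 - 20*s^2/3 - 107*s/9 + 32/9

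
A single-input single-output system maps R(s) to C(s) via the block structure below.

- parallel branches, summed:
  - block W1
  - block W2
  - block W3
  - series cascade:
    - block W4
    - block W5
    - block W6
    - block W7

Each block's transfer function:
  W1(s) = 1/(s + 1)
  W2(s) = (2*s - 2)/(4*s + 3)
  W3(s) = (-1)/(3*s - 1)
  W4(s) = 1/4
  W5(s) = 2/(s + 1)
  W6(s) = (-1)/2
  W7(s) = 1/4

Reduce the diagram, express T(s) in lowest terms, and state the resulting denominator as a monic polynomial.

Reducing step by step:

Step 1: cascade W4, W5, W6, W7, giving (-1)/(16*s + 16)
Step 2: parallel reduction of W1, W2, W3, (W4*W5*W6*W7), giving (96*s^3 + 84*s^2 - 133*s - 61)/(192*s^3 + 272*s^2 + 32*s - 48)
The result of step 2 is T(s) in lowest terms. Its denominator has leading coefficient 192; dividing the denominator through by 192 makes it monic.

Answer: s^3 + 17*s^2/12 + s/6 - 1/4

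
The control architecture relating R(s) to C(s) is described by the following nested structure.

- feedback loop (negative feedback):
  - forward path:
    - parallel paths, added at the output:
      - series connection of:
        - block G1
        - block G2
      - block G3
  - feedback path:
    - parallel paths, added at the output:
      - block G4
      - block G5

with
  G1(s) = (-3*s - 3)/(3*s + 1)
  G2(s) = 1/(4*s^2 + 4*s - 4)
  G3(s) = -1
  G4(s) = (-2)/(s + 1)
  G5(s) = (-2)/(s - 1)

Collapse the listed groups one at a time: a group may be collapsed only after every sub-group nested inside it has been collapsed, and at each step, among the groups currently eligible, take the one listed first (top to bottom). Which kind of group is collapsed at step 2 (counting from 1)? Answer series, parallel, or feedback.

Answer: parallel

Working:
[1] combine G1, G2 in series
[2] sum the parallel branches (G1*G2), G3
[3] add G4, G5 (parallel)
[4] reduce the feedback loop with forward ((G1*G2)+G3) and return (G4+G5)
Step 2 collapses a parallel group.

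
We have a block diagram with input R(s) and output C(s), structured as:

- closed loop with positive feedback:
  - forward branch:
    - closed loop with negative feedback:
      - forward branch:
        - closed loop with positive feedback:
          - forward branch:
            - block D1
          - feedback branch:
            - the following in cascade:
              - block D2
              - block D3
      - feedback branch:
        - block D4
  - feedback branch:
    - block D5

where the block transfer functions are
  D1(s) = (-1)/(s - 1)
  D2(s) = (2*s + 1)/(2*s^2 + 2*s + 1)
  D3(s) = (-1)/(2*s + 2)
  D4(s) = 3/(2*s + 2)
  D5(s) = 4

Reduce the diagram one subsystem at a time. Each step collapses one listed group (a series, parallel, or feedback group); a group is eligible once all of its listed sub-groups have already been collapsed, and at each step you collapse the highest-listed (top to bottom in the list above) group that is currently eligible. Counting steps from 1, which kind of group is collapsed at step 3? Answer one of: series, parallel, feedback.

1. cascade D2, D3
2. collapse the loop (D1 forward, (D2*D3) return)
3. reduce the feedback loop with forward [D1/(1-D1*(D2*D3))] and return D4
4. close the feedback loop around [[D1/(1-D1*(D2*D3))]/(1+[D1/(1-D1*(D2*D3))]*D4)], D5
The group at step 3 is a feedback group.

Hence the answer: feedback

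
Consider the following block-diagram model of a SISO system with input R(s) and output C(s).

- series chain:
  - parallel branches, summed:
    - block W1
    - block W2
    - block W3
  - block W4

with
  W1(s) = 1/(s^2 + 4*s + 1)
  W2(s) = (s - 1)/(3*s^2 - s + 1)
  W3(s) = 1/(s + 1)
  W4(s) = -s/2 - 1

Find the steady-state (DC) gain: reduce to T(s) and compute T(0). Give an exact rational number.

Step 1: reduce the parallel group W1, W2, W3; result (4*s^4 + 18*s^3 + 2*s^2 - s + 1)/(3*s^5 + 14*s^4 + 11*s^3 + 3*s^2 + 4*s + 1)
Step 2: combine (W1+W2+W3), W4 in series; result (-4*s^5 - 26*s^4 - 38*s^3 - 3*s^2 + s - 2)/(6*s^5 + 28*s^4 + 22*s^3 + 6*s^2 + 8*s + 2)
Step 2 gives the overall T(s). Then T(0) = -2/2 = -1.

Answer: -1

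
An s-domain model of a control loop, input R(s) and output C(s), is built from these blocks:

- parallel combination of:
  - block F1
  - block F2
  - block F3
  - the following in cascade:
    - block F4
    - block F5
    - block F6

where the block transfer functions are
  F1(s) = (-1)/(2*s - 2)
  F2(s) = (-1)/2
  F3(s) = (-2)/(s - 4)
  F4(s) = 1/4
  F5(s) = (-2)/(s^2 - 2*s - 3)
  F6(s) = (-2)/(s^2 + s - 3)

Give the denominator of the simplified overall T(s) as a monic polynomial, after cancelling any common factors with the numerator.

Step 1. cascade F4, F5, F6; result 1/(s^4 - s^3 - 8*s^2 + 3*s + 9)
Step 2. parallel reduction of F1, F2, F3, (F4*F5*F6); result (-s^6 + s^5 + 12*s^4 - 7*s^3 - 39*s^2 + 2*s + 44)/(2*s^6 - 12*s^5 + 2*s^4 + 78*s^3 - 76*s^2 - 66*s + 72)
The result of step 2 is T(s) in lowest terms. Its denominator has leading coefficient 2; dividing the denominator through by 2 makes it monic.

Therefore the answer is s^6 - 6*s^5 + s^4 + 39*s^3 - 38*s^2 - 33*s + 36.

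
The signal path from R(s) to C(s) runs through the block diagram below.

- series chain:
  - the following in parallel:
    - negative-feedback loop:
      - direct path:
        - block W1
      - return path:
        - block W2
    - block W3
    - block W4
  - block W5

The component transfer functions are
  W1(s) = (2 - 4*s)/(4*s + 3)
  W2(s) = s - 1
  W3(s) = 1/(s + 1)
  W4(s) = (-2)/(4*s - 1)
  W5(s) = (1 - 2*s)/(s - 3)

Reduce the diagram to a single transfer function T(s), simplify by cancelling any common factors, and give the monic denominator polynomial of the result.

[1] reduce the feedback loop with forward W1 and return W2 -> (4*s - 2)/(4*s^2 - 10*s - 1)
[2] combine [W1/(1+W1*W2)], W3, W4 in parallel -> (24*s^3 - 28*s^2 + 18*s + 5)/(16*s^4 - 28*s^3 - 38*s^2 + 7*s + 1)
[3] reduce the series chain ([W1/(1+W1*W2)]+W3+W4), W5 -> (-48*s^4 + 80*s^3 - 64*s^2 + 8*s + 5)/(16*s^5 - 76*s^4 + 46*s^3 + 121*s^2 - 20*s - 3)
Step 3 gives the fully reduced T(s), with no common factor left to cancel. The denominator's leading coefficient is 16, so divide each of its coefficients by 16 to get the monic form.

Answer: s^5 - 19*s^4/4 + 23*s^3/8 + 121*s^2/16 - 5*s/4 - 3/16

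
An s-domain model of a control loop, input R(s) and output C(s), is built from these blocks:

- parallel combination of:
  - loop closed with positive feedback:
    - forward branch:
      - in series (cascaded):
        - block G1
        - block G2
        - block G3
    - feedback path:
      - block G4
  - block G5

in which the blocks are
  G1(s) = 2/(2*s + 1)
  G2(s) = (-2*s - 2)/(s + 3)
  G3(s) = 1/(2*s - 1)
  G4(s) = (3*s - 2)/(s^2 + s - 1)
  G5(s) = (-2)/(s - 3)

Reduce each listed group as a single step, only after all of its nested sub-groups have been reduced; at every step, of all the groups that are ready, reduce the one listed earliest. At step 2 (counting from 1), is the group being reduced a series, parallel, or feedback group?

Step 1: multiply G1, G2, G3 (series)
Step 2: feedback reduction of (G1*G2*G3), G4
Step 3: add [(G1*G2*G3)/(1-(G1*G2*G3)*G4)], G5 (parallel)
So the answer for step 2 is feedback.

Final answer: feedback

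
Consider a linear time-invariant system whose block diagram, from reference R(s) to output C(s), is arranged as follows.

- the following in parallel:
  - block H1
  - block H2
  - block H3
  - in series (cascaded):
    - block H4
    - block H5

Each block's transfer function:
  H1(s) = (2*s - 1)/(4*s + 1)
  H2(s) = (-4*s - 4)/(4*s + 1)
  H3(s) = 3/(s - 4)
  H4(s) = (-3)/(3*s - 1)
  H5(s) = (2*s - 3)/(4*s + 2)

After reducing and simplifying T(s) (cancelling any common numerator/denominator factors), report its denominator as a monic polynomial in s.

1. multiply H4, H5 (series): (9 - 6*s)/(12*s^2 + 2*s - 2)
2. sum the parallel branches H1, H2, H3, (H4*H5): (-24*s^4 + 152*s^3 + 436*s^2 - 95*s - 82)/(48*s^4 - 172*s^3 - 86*s^2 + 22*s + 8)
That last expression is T(s), already simplified. Scaling its denominator by 1/48 (the reciprocal of the leading coefficient) yields the monic denominator.

Hence the answer: s^4 - 43*s^3/12 - 43*s^2/24 + 11*s/24 + 1/6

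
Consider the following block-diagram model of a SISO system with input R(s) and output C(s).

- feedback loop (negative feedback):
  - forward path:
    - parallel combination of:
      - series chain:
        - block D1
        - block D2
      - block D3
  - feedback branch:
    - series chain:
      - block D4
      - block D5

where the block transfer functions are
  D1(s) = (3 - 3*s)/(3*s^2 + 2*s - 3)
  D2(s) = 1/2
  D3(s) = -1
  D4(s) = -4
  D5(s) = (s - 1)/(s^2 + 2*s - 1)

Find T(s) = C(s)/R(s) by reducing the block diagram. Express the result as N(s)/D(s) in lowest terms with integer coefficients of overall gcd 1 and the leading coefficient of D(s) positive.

[1] combine D1, D2 in series = (3 - 3*s)/(6*s^2 + 4*s - 6)
[2] parallel reduction of (D1*D2), D3 = (-6*s^2 - 7*s + 9)/(6*s^2 + 4*s - 6)
[3] cascade D4, D5 = (4 - 4*s)/(s^2 + 2*s - 1)
[4] apply the feedback formula to ((D1*D2)+D3), (D4*D5), giving the overall T(s)

Therefore the answer is (-6*s^4 - 19*s^3 + s^2 + 25*s - 9)/(6*s^4 + 40*s^3 - 80*s + 42).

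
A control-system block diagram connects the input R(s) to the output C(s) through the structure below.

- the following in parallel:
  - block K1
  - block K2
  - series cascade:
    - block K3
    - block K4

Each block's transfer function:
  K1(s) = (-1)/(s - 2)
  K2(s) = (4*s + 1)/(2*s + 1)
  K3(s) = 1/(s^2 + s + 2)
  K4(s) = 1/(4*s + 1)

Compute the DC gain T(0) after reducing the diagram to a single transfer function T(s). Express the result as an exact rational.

(1) reduce the series chain K3, K4 -> 1/(4*s^3 + 5*s^2 + 9*s + 2)
(2) combine K1, K2, (K3*K4) in parallel -> (16*s^5 - 16*s^4 - 21*s^3 - 86*s^2 - 48*s - 8)/(8*s^5 - 2*s^4 - 5*s^3 - 33*s^2 - 24*s - 4)
The step-2 result is T(s). Setting s = 0: T(0) = -8/(-4) = 2.

Hence the answer: 2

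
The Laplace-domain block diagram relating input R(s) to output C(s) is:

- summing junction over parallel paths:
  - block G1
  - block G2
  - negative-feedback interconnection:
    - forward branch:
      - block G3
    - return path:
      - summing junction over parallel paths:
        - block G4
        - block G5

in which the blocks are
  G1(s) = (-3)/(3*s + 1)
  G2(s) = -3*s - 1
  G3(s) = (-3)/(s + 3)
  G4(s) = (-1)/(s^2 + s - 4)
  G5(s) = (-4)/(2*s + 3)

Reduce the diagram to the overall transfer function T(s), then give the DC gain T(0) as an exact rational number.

Answer: -112/25

Working:
Step 1: add G4, G5 (parallel) gives (-4*s^2 - 6*s + 13)/(2*s^3 + 5*s^2 - 5*s - 12)
Step 2: feedback reduction of G3, (G4+G5) gives (-6*s^3 - 15*s^2 + 15*s + 36)/(2*s^4 + 11*s^3 + 22*s^2 - 9*s - 75)
Step 3: parallel reduction of G1, G2, [G3/(1+G3*(G4+G5))] gives (-18*s^6 - 111*s^5 - 290*s^4 - 146*s^3 + 671*s^2 + 609*s + 336)/(6*s^5 + 35*s^4 + 77*s^3 - 5*s^2 - 234*s - 75)
Step 3 gives the overall T(s). Then T(0) = 336/(-75) = -112/25.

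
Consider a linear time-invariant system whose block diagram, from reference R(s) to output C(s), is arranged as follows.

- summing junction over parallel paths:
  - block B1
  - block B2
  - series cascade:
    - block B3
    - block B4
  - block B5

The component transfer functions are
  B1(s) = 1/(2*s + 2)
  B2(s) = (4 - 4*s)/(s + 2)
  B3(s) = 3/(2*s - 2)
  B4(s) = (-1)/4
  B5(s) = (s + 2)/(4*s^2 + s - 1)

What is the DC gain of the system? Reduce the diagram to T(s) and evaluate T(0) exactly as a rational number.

Answer: 7/8

Working:
1. cascade B3, B4; result (-3)/(8*s - 8)
2. combine B1, B2, (B3*B4), B5 in parallel; result (-128*s^5 + 108*s^4 + 205*s^3 - 166*s^2 - 105*s + 14)/(32*s^5 + 72*s^4 - 24*s^3 - 88*s^2 - 8*s + 16)
Step 2 gives the overall T(s). Then T(0) = 14/16 = 7/8.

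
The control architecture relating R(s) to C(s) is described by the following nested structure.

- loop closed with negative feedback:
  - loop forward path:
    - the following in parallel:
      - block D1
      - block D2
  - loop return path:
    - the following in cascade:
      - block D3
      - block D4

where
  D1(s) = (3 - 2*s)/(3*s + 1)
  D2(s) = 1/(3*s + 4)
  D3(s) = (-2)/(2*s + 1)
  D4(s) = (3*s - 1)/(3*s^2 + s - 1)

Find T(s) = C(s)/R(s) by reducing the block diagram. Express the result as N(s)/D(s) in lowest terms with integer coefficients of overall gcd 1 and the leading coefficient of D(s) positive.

Answer: (-36*s^5 - 6*s^4 + 104*s^3 + 67*s^2 - 17*s - 13)/(54*s^5 + 135*s^4 + 126*s^3 - 40*s^2 - 89*s + 22)

Working:
Step 1: combine D1, D2 in parallel: (-6*s^2 + 4*s + 13)/(9*s^2 + 15*s + 4)
Step 2: combine D3, D4 in series: (2 - 6*s)/(6*s^3 + 5*s^2 - s - 1)
Step 3: apply the feedback formula to (D1+D2), (D3*D4), which is the overall transfer function T(s) = C(s)/R(s) in lowest terms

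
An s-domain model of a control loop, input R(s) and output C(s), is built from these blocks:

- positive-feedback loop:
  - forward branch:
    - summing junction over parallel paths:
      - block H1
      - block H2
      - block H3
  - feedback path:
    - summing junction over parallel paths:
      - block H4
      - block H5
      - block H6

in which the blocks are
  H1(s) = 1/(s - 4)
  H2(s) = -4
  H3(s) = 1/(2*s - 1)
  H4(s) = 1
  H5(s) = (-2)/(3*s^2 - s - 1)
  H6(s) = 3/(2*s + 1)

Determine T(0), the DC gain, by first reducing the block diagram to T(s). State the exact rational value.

Step 1 - sum the parallel branches H1, H2, H3 = (-8*s^2 + 39*s - 21)/(2*s^2 - 9*s + 4)
Step 2 - reduce the parallel group H4, H5, H6 = (6*s^3 + 10*s^2 - 10*s - 6)/(6*s^3 + s^2 - 3*s - 1)
Step 3 - feedback reduction of (H1+H2+H3), (H4+H5+H6) = (-48*s^5 + 226*s^4 - 63*s^3 - 130*s^2 + 24*s + 21)/(60*s^5 - 206*s^4 - 335*s^3 + 581*s^2 + 21*s - 130)
DC gain: substitute s = 0 into T(s) from step 3: T(0) = 21/(-130) = -21/130.

Answer: -21/130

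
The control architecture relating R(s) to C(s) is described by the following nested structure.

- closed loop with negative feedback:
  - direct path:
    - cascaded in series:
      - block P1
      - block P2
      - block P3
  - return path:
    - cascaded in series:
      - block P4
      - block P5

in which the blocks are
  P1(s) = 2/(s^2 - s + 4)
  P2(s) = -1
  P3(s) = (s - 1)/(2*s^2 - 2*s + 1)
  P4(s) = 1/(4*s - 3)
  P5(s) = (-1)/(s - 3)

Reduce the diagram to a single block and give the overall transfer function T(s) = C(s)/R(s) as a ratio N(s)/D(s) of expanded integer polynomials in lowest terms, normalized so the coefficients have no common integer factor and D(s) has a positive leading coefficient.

(1) series reduction of P1, P2, P3, giving (2 - 2*s)/(2*s^4 - 4*s^3 + 11*s^2 - 9*s + 4)
(2) multiply P4, P5 (series), giving (-1)/(4*s^2 - 15*s + 9)
(3) close the feedback loop around (P1*P2*P3), (P4*P5): this yields T(s), and no further normalization is needed

Answer: (-8*s^3 + 38*s^2 - 48*s + 18)/(8*s^6 - 46*s^5 + 122*s^4 - 237*s^3 + 250*s^2 - 139*s + 34)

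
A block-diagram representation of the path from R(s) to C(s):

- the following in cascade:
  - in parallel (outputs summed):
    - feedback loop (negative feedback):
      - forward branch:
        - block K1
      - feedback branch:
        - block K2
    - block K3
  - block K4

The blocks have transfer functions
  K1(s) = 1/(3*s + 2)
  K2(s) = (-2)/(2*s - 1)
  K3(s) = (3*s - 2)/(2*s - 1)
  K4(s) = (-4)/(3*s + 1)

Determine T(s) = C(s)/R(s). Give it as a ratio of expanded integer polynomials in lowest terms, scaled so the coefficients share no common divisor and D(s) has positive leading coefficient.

1. feedback reduction of K1, K2: (2*s - 1)/(6*s^2 + s - 4)
2. add [K1/(1+K1*K2)], K3 (parallel): (18*s^3 - 5*s^2 - 18*s + 9)/(12*s^3 - 4*s^2 - 9*s + 4)
3. combine ([K1/(1+K1*K2)]+K3), K4 in series: this yields T(s), and no further normalization is needed

Final answer: (-72*s^3 + 20*s^2 + 72*s - 36)/(36*s^4 - 31*s^2 + 3*s + 4)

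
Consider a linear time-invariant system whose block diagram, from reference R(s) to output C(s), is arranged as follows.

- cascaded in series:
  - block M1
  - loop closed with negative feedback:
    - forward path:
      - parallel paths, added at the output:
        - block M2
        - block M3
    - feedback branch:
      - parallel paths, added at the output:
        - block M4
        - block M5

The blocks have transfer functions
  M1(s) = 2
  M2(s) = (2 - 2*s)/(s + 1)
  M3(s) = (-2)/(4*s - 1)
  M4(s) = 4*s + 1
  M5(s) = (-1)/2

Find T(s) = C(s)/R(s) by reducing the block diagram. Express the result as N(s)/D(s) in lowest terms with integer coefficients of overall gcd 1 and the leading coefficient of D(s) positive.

(1) parallel reduction of M2, M3 = (-8*s^2 + 8*s - 4)/(4*s^2 + 3*s - 1)
(2) combine M4, M5 in parallel = 4*s + 1/2
(3) close the feedback loop around (M2+M3), (M4+M5) = (8*s^2 - 8*s + 4)/(32*s^3 - 32*s^2 + 9*s + 3)
(4) multiply M1, [(M2+M3)/(1+(M2+M3)*(M4+M5))] (series), giving the overall T(s)

Final answer: (16*s^2 - 16*s + 8)/(32*s^3 - 32*s^2 + 9*s + 3)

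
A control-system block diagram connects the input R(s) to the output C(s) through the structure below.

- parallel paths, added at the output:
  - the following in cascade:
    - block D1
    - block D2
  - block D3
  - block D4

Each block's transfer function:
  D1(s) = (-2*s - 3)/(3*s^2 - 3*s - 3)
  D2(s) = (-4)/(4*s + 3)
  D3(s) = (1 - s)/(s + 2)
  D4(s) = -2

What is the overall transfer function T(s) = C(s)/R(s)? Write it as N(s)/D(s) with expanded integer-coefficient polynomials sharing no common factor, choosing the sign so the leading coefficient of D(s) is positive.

Answer: (-36*s^4 - 27*s^3 + 80*s^2 + 118*s + 51)/(12*s^4 + 21*s^3 - 27*s^2 - 51*s - 18)

Working:
Step 1. cascade D1, D2 -> (8*s + 12)/(12*s^3 - 3*s^2 - 21*s - 9)
Step 2. combine (D1*D2), D3, D4 in parallel, which is the overall transfer function T(s) = C(s)/R(s) in lowest terms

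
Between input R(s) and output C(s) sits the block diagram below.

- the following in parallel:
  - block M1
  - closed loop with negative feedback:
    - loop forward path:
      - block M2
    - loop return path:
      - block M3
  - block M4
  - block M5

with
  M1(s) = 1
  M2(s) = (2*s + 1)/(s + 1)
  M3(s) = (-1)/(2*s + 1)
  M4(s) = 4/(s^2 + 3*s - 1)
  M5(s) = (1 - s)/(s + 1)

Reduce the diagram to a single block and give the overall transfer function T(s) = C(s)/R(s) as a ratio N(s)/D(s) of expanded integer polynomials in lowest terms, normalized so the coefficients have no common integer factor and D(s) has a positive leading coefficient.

Answer: (2*s^4 + 11*s^3 + 18*s^2 + 2*s - 1)/(s^4 + 4*s^3 + 2*s^2 - s)

Working:
1. feedback reduction of M2, M3 gives (2*s + 1)/s
2. sum the parallel branches M1, [M2/(1+M2*M3)], M4, M5 - this is the overall T(s), already in the required normalized form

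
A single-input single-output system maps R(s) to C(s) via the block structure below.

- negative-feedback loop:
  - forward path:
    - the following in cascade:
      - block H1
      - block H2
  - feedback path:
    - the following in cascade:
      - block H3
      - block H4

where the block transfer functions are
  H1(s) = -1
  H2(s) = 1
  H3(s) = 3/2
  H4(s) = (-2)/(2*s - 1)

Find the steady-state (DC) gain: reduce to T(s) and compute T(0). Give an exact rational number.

Answer: 1/2

Working:
(1) multiply H1, H2 (series): -1
(2) multiply H3, H4 (series): (-3)/(2*s - 1)
(3) collapse the loop ((H1*H2) forward, (H3*H4) return): (1 - 2*s)/(2*s + 2)
Step 3 gives the overall T(s). Then T(0) = 1/2.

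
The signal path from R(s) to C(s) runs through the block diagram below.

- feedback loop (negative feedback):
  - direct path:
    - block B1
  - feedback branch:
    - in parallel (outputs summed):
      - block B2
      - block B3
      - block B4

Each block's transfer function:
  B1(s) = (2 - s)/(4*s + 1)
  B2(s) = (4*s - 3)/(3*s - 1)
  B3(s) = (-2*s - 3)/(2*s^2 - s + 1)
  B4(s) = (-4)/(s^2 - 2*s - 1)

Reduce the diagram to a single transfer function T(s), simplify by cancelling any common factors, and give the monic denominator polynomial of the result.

1. combine B2, B3, B4 in parallel; result (8*s^5 - 32*s^4 + 36*s^2 - 16*s + 4)/(6*s^5 - 17*s^4 + 8*s^3 - 4*s^2 - 2*s + 1)
2. feedback reduction of B1, (B2+B3+B4); result (-6*s^6 + 29*s^5 - 42*s^4 + 20*s^3 - 6*s^2 - 5*s + 2)/(16*s^6 - 14*s^5 - 49*s^4 - 44*s^3 + 76*s^2 - 34*s + 9)
That last expression is T(s), already simplified. Scaling its denominator by 1/16 (the reciprocal of the leading coefficient) yields the monic denominator.

Hence the answer: s^6 - 7*s^5/8 - 49*s^4/16 - 11*s^3/4 + 19*s^2/4 - 17*s/8 + 9/16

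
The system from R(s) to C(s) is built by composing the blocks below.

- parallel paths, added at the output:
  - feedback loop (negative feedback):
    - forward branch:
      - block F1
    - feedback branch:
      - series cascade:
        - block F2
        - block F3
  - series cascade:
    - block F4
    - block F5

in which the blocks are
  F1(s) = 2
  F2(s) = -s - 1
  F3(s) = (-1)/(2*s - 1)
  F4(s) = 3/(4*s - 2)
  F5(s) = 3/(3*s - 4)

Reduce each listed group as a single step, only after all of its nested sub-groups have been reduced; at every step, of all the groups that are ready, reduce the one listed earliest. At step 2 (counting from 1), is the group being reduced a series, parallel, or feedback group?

1. combine F2, F3 in series
2. close the feedback loop around F1, (F2*F3)
3. cascade F4, F5
4. sum the parallel branches [F1/(1+F1*(F2*F3))], (F4*F5)
So the answer for step 2 is feedback.

Final answer: feedback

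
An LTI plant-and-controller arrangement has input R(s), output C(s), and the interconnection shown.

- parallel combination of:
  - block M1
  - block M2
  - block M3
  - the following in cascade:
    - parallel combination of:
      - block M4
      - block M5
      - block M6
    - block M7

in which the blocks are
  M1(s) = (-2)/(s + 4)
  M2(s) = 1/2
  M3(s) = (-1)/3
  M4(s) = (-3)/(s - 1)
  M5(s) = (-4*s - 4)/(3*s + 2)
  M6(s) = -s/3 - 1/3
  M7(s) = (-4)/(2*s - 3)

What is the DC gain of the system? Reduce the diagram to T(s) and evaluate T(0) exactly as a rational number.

[1] sum the parallel branches M4, M5, M6; result (-3*s^3 - 14*s^2 - 24*s - 4)/(9*s^2 - 3*s - 6)
[2] cascade (M4+M5+M6), M7; result (12*s^3 + 56*s^2 + 96*s + 16)/(18*s^3 - 33*s^2 - 3*s + 18)
[3] sum the parallel branches M1, M2, M3, ((M4+M5+M6)*M7); result (30*s^4 + 149*s^3 + 727*s^2 + 814*s + 80)/(36*s^4 + 78*s^3 - 270*s^2 + 12*s + 144)
DC gain: substitute s = 0 into T(s) from step 3: T(0) = 80/144 = 5/9.

Therefore the answer is 5/9.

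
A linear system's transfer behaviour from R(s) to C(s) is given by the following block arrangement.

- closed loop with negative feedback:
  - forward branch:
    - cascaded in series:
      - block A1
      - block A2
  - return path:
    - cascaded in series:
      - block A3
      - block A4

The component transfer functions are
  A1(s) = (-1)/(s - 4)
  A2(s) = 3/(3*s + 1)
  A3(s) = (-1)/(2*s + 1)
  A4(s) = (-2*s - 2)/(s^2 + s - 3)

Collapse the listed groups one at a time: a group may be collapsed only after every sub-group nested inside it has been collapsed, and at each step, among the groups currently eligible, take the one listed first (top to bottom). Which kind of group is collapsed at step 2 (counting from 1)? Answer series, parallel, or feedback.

The answer is series.

Reasoning:
(1) series reduction of A1, A2
(2) multiply A3, A4 (series)
(3) collapse the loop ((A1*A2) forward, (A3*A4) return)
Step 2 collapses a series group.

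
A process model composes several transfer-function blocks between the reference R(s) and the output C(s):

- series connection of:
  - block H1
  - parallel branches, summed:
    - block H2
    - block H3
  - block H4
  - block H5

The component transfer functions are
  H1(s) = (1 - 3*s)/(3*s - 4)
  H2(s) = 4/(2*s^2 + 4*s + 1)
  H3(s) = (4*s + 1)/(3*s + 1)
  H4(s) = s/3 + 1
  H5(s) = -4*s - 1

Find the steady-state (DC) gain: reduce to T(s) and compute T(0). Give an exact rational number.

(1) parallel reduction of H2, H3: (8*s^3 + 18*s^2 + 20*s + 5)/(6*s^3 + 14*s^2 + 7*s + 1)
(2) series reduction of H1, (H2+H3), H4, H5: (96*s^6 + 496*s^5 + 838*s^4 + 664*s^3 + 41*s^2 - 80*s - 15)/(54*s^4 + 54*s^3 - 105*s^2 - 75*s - 12)
Evaluating the step-2 result (the overall T(s)) at s = 0 gives T(0) = -15/(-12) = 5/4.

Final answer: 5/4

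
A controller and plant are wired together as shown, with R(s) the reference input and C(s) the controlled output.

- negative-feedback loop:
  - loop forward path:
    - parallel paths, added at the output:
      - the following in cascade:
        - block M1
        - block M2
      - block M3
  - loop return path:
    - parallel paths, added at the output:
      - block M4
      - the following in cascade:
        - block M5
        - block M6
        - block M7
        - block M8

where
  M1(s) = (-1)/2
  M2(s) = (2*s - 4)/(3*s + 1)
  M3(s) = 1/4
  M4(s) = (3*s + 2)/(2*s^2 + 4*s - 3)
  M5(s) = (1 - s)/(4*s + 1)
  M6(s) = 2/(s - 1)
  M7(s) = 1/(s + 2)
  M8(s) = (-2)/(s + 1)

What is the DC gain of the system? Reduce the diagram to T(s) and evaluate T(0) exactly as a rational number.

Step 1. series reduction of M1, M2, giving (2 - s)/(3*s + 1)
Step 2. add (M1*M2), M3 (parallel), giving (9 - s)/(12*s + 4)
Step 3. reduce the series chain M5, M6, M7, M8, giving 4/(4*s^3 + 13*s^2 + 11*s + 2)
Step 4. add M4, (M5*M6*M7*M8) (parallel), giving (12*s^4 + 47*s^3 + 67*s^2 + 44*s - 8)/(8*s^5 + 42*s^4 + 62*s^3 + 9*s^2 - 25*s - 6)
Step 5. feedback reduction of ((M1*M2)+M3), (M4+(M5*M6*M7*M8)), giving (-8*s^6 + 30*s^5 + 316*s^4 + 549*s^3 + 106*s^2 - 219*s - 54)/(96*s^6 + 524*s^5 + 973*s^4 + 712*s^3 + 295*s^2 + 232*s - 96)
DC gain: substitute s = 0 into T(s) from step 5: T(0) = -54/(-96) = 9/16.

Final answer: 9/16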